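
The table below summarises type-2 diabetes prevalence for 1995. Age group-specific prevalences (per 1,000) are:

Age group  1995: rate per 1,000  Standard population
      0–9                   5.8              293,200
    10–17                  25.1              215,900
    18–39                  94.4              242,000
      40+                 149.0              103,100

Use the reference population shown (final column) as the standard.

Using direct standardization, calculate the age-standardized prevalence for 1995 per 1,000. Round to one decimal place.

Standard total = 854,200; weights = 0.3432, 0.2528, 0.2833, 0.1207.
Standardized rate: 0.3432×5.8 + 0.2528×25.1 + 0.2833×94.4 + 0.1207×149.0 = 53.0629 per 1,000.

53.1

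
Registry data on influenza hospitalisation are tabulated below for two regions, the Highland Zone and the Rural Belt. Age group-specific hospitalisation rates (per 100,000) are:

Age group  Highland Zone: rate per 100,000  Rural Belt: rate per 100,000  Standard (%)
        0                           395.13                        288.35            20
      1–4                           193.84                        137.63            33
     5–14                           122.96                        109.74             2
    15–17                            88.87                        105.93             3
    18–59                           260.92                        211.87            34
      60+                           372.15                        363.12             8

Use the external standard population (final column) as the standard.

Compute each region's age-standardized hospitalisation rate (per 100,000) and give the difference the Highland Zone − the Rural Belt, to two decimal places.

57.06

Standard weights: 0.20, 0.33, 0.02, 0.03, 0.34, 0.08.
The Highland Zone: 0.2000×395.13 + 0.3300×193.84 + 0.0200×122.96 + 0.0300×88.87 + 0.3400×260.92 + 0.0800×372.15 = 266.6033 per 100,000.
The Rural Belt: 0.2000×288.35 + 0.3300×137.63 + 0.0200×109.74 + 0.0300×105.93 + 0.3400×211.87 + 0.0800×363.12 = 209.5460 per 100,000.
Difference = 266.6033 − 209.5460 = 57.0573.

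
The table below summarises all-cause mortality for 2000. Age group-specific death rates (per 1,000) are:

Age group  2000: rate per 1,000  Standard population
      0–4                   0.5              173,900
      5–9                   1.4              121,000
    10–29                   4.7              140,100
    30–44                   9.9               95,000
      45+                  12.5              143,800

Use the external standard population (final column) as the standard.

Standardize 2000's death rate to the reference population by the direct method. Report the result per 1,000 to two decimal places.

Standard total = 673,800; weights = 0.2581, 0.1796, 0.2079, 0.1410, 0.2134.
Standardized rate: 0.2581×0.5 + 0.1796×1.4 + 0.2079×4.7 + 0.1410×9.9 + 0.2134×12.5 = 5.4212 per 1,000.

5.42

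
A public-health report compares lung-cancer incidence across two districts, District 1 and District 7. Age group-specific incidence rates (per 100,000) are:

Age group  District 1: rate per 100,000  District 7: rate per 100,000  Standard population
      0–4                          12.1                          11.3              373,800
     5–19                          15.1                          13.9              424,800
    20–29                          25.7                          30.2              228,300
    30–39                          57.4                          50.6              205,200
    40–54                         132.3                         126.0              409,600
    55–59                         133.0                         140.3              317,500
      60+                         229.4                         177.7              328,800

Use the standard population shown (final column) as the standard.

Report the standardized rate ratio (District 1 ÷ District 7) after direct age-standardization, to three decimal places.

1.101

Standard total = 2,288,000; weights = 0.1634, 0.1857, 0.0998, 0.0897, 0.1790, 0.1388, 0.1437.
District 1: 0.1634×12.1 + 0.1857×15.1 + 0.0998×25.7 + 0.0897×57.4 + 0.1790×132.3 + 0.1388×133.0 + 0.1437×229.4 = 87.5995 per 100,000.
District 7: 0.1634×11.3 + 0.1857×13.9 + 0.0998×30.2 + 0.0897×50.6 + 0.1790×126.0 + 0.1388×140.3 + 0.1437×177.7 = 79.5407 per 100,000.
Ratio = 87.5995 ÷ 79.5407 = 1.10132.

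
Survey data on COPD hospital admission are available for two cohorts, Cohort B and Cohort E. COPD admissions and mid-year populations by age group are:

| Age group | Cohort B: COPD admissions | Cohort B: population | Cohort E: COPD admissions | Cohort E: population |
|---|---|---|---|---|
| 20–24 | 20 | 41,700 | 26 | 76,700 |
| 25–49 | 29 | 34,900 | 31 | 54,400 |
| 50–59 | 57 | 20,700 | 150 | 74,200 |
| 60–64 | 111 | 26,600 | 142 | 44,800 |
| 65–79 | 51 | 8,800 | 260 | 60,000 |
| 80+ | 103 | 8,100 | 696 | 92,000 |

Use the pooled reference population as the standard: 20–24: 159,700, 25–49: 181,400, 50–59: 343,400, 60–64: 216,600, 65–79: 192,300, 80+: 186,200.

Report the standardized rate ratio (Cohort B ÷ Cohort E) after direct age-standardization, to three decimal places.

Age-specific rates per 10,000 for Cohort B: 4.80, 8.31, 27.54, 41.73, 57.95, 127.16.
For Cohort E: 3.39, 5.70, 20.22, 31.70, 43.33, 75.65.
Standard total = 1,279,600; weights = 0.1248, 0.1418, 0.2684, 0.1693, 0.1503, 0.1455.
Cohort B: 0.1248×4.80 + 0.1418×8.31 + 0.2684×27.54 + 0.1693×41.73 + 0.1503×57.95 + 0.1455×127.16 = 43.4431 per 10,000.
Cohort E: 0.1248×3.39 + 0.1418×5.70 + 0.2684×20.22 + 0.1693×31.70 + 0.1503×43.33 + 0.1455×75.65 = 29.5420 per 10,000.
Ratio = 43.4431 ÷ 29.5420 = 1.47055.

1.471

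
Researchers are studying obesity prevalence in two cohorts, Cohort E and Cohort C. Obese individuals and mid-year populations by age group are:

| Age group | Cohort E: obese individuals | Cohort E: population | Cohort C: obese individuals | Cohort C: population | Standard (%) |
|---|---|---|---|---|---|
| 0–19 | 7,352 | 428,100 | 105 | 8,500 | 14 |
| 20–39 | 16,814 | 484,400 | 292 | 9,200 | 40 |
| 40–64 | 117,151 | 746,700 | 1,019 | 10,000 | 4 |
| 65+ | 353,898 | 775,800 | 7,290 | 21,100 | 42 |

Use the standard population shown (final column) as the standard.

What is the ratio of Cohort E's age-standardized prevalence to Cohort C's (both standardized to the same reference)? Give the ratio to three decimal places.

1.309

Age-specific rates per 1,000 for Cohort E: 17.174, 34.711, 156.892, 456.172.
For Cohort C: 12.353, 31.739, 101.900, 345.498.
Standard weights: 0.14, 0.40, 0.04, 0.42.
Cohort E: 0.1400×17.174 + 0.4000×34.711 + 0.0400×156.892 + 0.4200×456.172 = 214.1565 per 1,000.
Cohort C: 0.1400×12.353 + 0.4000×31.739 + 0.0400×101.900 + 0.4200×345.498 = 163.6101 per 1,000.
Ratio = 214.1565 ÷ 163.6101 = 1.30894.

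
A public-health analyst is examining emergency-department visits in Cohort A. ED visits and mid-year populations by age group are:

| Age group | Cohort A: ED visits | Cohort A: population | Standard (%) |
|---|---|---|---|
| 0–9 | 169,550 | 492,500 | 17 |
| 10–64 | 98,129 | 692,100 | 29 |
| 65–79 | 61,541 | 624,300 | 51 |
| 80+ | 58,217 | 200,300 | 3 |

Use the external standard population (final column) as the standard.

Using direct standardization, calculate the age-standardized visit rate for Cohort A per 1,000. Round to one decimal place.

158.6

Age-specific rates per 1,000 for Cohort A: 344.264, 141.784, 98.576, 290.649.
Standard weights: 0.17, 0.29, 0.51, 0.03.
Standardized rate: 0.1700×344.264 + 0.2900×141.784 + 0.5100×98.576 + 0.0300×290.649 = 158.6356 per 1,000.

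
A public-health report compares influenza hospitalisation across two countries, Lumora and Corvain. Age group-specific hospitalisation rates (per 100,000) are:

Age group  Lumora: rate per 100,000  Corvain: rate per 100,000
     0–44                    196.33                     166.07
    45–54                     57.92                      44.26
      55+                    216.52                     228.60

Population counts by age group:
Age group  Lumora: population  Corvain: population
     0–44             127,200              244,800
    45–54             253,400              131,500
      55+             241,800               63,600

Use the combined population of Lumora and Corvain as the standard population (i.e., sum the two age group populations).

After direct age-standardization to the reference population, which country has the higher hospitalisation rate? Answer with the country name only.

Combined standard total = 1,062,300; weights = 0.3502, 0.3623, 0.2875.
Lumora: 0.3502×196.33 + 0.3623×57.92 + 0.2875×216.52 = 151.9847 per 100,000.
Corvain: 0.3502×166.07 + 0.3623×44.26 + 0.2875×228.60 = 139.9117 per 100,000.

Lumora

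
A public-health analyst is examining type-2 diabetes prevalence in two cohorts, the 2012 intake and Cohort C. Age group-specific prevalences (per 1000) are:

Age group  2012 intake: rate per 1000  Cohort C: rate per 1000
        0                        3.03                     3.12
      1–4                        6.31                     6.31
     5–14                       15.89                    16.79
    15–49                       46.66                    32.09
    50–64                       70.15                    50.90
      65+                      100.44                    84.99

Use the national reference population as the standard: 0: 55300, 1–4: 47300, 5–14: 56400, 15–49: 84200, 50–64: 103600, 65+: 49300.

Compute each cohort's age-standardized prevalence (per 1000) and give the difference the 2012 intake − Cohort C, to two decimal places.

9.91

Standard total = 396100; weights = 0.1396, 0.1194, 0.1424, 0.2126, 0.2616, 0.1245.
The 2012 intake: 0.1396×3.03 + 0.1194×6.31 + 0.1424×15.89 + 0.2126×46.66 + 0.2616×70.15 + 0.1245×100.44 = 44.2066 per 1000.
Cohort C: 0.1396×3.12 + 0.1194×6.31 + 0.1424×16.79 + 0.2126×32.09 + 0.2616×50.90 + 0.1245×84.99 = 34.2923 per 1000.
Difference = 44.2066 − 34.2923 = 9.9143.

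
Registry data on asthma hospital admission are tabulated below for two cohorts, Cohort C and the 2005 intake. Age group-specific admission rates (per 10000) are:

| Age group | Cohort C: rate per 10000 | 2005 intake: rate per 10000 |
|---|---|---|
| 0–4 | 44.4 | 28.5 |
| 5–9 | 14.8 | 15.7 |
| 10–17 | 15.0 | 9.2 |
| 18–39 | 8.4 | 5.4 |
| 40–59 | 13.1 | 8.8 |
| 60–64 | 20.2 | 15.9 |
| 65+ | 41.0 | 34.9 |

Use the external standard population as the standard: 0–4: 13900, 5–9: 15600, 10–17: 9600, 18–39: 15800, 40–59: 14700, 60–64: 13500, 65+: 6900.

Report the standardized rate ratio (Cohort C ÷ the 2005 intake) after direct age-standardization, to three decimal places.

1.338

Standard total = 90000; weights = 0.1544, 0.1733, 0.1067, 0.1756, 0.1633, 0.1500, 0.0767.
Cohort C: 0.1544×44.4 + 0.1733×14.8 + 0.1067×15.0 + 0.1756×8.4 + 0.1633×13.1 + 0.1500×20.2 + 0.0767×41.0 = 20.8103 per 10000.
The 2005 intake: 0.1544×28.5 + 0.1733×15.7 + 0.1067×9.2 + 0.1756×5.4 + 0.1633×8.8 + 0.1500×15.9 + 0.0767×34.9 = 15.5503 per 10000.
Ratio = 20.8103 ÷ 15.5503 = 1.33826.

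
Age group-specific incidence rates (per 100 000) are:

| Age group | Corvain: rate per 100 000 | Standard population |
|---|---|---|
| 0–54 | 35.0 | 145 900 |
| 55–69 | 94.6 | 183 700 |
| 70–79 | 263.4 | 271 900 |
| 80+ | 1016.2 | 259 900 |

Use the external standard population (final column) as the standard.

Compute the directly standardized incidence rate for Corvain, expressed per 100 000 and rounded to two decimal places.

415.85

Standard total = 861 400; weights = 0.1694, 0.2133, 0.3156, 0.3017.
Standardized rate: 0.1694×35.0 + 0.2133×94.6 + 0.3156×263.4 + 0.3017×1016.2 = 415.8502 per 100 000.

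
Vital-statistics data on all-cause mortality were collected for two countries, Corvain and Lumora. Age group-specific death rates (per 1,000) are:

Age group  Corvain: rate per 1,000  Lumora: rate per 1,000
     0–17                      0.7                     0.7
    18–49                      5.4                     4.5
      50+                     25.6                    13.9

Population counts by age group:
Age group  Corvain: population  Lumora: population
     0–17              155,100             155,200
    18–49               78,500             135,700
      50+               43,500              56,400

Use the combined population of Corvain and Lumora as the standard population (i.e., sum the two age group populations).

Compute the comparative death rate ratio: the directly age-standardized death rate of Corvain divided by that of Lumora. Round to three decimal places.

Combined standard total = 624,400; weights = 0.4970, 0.3430, 0.1600.
Corvain: 0.4970×0.7 + 0.3430×5.4 + 0.1600×25.6 = 6.2962 per 1,000.
Lumora: 0.4970×0.7 + 0.3430×4.5 + 0.1600×13.9 = 4.1155 per 1,000.
Ratio = 6.2962 ÷ 4.1155 = 1.52987.

1.530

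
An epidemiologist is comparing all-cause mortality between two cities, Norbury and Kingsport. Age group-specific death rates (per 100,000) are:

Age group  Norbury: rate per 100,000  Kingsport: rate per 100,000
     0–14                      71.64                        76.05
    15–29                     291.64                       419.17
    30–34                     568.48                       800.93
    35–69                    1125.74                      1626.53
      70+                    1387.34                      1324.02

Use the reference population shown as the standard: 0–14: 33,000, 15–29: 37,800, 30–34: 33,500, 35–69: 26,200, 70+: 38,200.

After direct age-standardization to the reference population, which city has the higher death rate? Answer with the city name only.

Kingsport

Standard total = 168,700; weights = 0.1956, 0.2241, 0.1986, 0.1553, 0.2264.
Norbury: 0.1956×71.64 + 0.2241×291.64 + 0.1986×568.48 + 0.1553×1125.74 + 0.2264×1387.34 = 681.2268 per 100,000.
Kingsport: 0.1956×76.05 + 0.2241×419.17 + 0.1986×800.93 + 0.1553×1626.53 + 0.2264×1324.02 = 820.2613 per 100,000.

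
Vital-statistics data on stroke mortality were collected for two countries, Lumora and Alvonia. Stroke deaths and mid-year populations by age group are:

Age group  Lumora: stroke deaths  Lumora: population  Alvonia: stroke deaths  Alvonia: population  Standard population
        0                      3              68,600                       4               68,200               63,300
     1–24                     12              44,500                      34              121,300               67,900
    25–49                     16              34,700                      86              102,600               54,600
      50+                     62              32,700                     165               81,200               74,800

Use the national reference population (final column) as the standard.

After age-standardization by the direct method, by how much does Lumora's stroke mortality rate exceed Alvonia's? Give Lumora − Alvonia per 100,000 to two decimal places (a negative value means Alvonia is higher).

-12.44

Age-specific rates per 100,000 for Lumora: 4.37, 26.97, 46.11, 189.60.
For Alvonia: 5.87, 28.03, 83.82, 203.20.
Standard total = 260,600; weights = 0.2429, 0.2606, 0.2095, 0.2870.
Lumora: 0.2429×4.37 + 0.2606×26.97 + 0.2095×46.11 + 0.2870×189.60 = 72.1707 per 100,000.
Alvonia: 0.2429×5.87 + 0.2606×28.03 + 0.2095×83.82 + 0.2870×203.20 = 84.6147 per 100,000.
Difference = 72.1707 − 84.6147 = -12.4440.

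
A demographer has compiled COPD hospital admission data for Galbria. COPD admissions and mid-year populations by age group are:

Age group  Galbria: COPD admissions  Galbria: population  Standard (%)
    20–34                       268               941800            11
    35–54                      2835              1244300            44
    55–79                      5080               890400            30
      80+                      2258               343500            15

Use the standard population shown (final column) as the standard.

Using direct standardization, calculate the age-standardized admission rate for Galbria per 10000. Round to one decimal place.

37.3

Age-specific rates per 10000 for Galbria: 2.85, 22.78, 57.05, 65.74.
Standard weights: 0.11, 0.44, 0.30, 0.15.
Standardized rate: 0.1100×2.85 + 0.4400×22.78 + 0.3000×57.05 + 0.1500×65.74 = 37.3141 per 10000.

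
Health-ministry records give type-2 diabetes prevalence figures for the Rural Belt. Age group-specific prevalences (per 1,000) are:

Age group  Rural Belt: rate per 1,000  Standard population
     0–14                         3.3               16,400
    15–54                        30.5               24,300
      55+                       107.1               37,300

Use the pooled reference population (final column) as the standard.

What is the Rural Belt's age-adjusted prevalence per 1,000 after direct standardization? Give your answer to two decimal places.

61.41

Standard total = 78,000; weights = 0.2103, 0.3115, 0.4782.
Standardized rate: 0.2103×3.3 + 0.3115×30.5 + 0.4782×107.1 = 61.4115 per 1,000.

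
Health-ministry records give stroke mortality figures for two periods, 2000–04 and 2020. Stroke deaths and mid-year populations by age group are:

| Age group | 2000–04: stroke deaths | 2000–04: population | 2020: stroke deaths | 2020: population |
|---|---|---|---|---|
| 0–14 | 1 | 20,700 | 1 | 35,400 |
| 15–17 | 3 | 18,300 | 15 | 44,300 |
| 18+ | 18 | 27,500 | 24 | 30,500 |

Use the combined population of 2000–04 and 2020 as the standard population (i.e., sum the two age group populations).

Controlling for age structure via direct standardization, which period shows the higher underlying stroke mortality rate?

2020

Age-specific rates per 100,000 for 2000–04: 4.83, 16.39, 65.45.
For 2020: 2.82, 33.86, 78.69.
Combined standard total = 176,700; weights = 0.3175, 0.3543, 0.3282.
2000–04: 0.3175×4.83 + 0.3543×16.39 + 0.3282×65.45 = 28.8263 per 100,000.
2020: 0.3175×2.82 + 0.3543×33.86 + 0.3282×78.69 = 38.7213 per 100,000.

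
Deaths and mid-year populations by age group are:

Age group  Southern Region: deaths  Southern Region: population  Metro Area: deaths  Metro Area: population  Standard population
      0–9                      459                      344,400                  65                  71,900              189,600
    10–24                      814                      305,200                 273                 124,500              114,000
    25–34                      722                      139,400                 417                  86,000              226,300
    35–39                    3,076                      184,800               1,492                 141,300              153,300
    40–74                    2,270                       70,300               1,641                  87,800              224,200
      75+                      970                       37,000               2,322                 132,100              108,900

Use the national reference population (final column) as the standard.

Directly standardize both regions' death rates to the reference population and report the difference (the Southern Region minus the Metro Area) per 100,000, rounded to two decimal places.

Age-specific rates per 100,000 for the Southern Region: 133.28, 266.71, 517.93, 1664.50, 3229.02, 2621.62.
For the Metro Area: 90.40, 219.28, 484.88, 1055.91, 1869.02, 1757.76.
Standard total = 1,016,300; weights = 0.1866, 0.1122, 0.2227, 0.1508, 0.2206, 0.1072.
The Southern Region: 0.1866×133.28 + 0.1122×266.71 + 0.2227×517.93 + 0.1508×1664.50 + 0.2206×3229.02 + 0.1072×2621.62 = 1414.4359 per 100,000.
The Metro Area: 0.1866×90.40 + 0.1122×219.28 + 0.2227×484.88 + 0.1508×1055.91 + 0.2206×1869.02 + 0.1072×1757.76 = 909.3698 per 100,000.
Difference = 1414.4359 − 909.3698 = 505.0660.

505.07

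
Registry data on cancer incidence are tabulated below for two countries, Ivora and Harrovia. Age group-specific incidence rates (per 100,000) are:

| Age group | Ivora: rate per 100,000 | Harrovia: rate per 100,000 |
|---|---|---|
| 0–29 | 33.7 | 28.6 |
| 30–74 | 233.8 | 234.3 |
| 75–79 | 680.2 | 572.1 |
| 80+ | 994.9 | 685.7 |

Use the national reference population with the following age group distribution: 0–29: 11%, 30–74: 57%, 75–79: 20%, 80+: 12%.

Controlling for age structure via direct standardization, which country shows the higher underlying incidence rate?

Standard weights: 0.11, 0.57, 0.20, 0.12.
Ivora: 0.1100×33.7 + 0.5700×233.8 + 0.2000×680.2 + 0.1200×994.9 = 392.4010 per 100,000.
Harrovia: 0.1100×28.6 + 0.5700×234.3 + 0.2000×572.1 + 0.1200×685.7 = 333.4010 per 100,000.

Ivora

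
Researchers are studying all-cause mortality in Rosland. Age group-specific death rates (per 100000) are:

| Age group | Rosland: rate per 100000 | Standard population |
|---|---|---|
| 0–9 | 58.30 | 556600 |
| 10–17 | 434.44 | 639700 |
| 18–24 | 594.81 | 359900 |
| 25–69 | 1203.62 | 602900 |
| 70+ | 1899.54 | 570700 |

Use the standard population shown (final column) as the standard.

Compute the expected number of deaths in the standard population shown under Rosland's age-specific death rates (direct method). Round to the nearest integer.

23342

Expected deaths = Σ (standard pop × age-specific rate ÷ 100000)
= 556600×58.30/100000 + 639700×434.44/100000 + 359900×594.81/100000 + 602900×1203.62/100000 + 570700×1899.54/100000
= 324.50 + 2779.11 + 2140.72 + 7256.62 + 10840.67 = 23341.63.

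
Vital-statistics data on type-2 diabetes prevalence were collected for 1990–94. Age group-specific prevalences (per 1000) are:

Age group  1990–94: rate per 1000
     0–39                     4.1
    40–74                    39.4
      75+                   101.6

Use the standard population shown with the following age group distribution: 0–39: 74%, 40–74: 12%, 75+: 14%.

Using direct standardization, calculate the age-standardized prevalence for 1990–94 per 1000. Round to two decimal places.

Standard weights: 0.74, 0.12, 0.14.
Standardized rate: 0.7400×4.1 + 0.1200×39.4 + 0.1400×101.6 = 21.9860 per 1000.

21.99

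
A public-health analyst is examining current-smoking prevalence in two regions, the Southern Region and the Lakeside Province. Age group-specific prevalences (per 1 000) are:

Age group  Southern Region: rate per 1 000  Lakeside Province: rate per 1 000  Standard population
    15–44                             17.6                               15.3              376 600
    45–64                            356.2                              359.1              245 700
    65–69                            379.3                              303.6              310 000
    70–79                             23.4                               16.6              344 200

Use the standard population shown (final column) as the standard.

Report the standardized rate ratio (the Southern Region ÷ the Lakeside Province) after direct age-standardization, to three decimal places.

Standard total = 1 276 500; weights = 0.2950, 0.1925, 0.2429, 0.2696.
The Southern Region: 0.2950×17.6 + 0.1925×356.2 + 0.2429×379.3 + 0.2696×23.4 = 172.1769 per 1 000.
The Lakeside Province: 0.2950×15.3 + 0.1925×359.1 + 0.2429×303.6 + 0.2696×16.6 = 151.8391 per 1 000.
Ratio = 172.1769 ÷ 151.8391 = 1.13394.

1.134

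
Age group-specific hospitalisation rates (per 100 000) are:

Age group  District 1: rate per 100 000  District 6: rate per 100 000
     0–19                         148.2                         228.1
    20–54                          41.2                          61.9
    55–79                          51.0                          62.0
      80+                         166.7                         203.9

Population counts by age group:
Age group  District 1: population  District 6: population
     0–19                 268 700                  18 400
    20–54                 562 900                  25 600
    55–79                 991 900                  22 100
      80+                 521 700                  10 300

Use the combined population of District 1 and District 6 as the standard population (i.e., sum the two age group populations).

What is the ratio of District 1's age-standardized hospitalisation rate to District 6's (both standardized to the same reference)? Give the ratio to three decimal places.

0.758

Combined standard total = 2 421 600; weights = 0.1186, 0.2430, 0.4187, 0.2197.
District 1: 0.1186×148.2 + 0.2430×41.2 + 0.4187×51.0 + 0.2197×166.7 = 85.5603 per 100 000.
District 6: 0.1186×228.1 + 0.2430×61.9 + 0.4187×62.0 + 0.2197×203.9 = 112.8421 per 100 000.
Ratio = 85.5603 ÷ 112.8421 = 0.75823.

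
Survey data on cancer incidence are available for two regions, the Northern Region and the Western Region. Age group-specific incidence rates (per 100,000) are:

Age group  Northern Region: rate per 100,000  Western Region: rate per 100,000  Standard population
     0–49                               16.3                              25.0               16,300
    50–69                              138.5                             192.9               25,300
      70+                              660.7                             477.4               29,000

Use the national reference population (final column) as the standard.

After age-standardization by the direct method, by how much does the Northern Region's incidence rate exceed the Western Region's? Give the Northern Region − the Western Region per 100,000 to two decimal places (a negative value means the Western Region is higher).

53.79

Standard total = 70,600; weights = 0.2309, 0.3584, 0.4108.
The Northern Region: 0.2309×16.3 + 0.3584×138.5 + 0.4108×660.7 = 324.7881 per 100,000.
The Western Region: 0.2309×25.0 + 0.3584×192.9 + 0.4108×477.4 = 270.9982 per 100,000.
Difference = 324.7881 − 270.9982 = 53.7899.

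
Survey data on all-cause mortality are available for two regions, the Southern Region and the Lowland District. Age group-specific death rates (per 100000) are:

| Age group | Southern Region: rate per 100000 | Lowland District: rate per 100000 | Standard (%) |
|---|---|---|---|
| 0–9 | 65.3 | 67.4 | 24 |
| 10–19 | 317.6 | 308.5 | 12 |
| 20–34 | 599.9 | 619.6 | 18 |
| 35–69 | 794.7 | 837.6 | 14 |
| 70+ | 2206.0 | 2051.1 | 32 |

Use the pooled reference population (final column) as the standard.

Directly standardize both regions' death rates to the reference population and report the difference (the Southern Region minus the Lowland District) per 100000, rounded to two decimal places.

40.60

Standard weights: 0.24, 0.12, 0.18, 0.14, 0.32.
The Southern Region: 0.2400×65.3 + 0.1200×317.6 + 0.1800×599.9 + 0.1400×794.7 + 0.3200×2206.0 = 978.9440 per 100000.
The Lowland District: 0.2400×67.4 + 0.1200×308.5 + 0.1800×619.6 + 0.1400×837.6 + 0.3200×2051.1 = 938.3400 per 100000.
Difference = 978.9440 − 938.3400 = 40.6040.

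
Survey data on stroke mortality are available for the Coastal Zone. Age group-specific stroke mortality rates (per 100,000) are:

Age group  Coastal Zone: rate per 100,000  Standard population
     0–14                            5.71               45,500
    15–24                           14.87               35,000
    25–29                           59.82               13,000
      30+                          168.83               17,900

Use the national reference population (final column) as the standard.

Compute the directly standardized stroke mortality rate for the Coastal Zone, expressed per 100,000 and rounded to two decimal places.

Standard total = 111,400; weights = 0.4084, 0.3142, 0.1167, 0.1607.
Standardized rate: 0.4084×5.71 + 0.3142×14.87 + 0.1167×59.82 + 0.1607×168.83 = 41.1129 per 100,000.

41.11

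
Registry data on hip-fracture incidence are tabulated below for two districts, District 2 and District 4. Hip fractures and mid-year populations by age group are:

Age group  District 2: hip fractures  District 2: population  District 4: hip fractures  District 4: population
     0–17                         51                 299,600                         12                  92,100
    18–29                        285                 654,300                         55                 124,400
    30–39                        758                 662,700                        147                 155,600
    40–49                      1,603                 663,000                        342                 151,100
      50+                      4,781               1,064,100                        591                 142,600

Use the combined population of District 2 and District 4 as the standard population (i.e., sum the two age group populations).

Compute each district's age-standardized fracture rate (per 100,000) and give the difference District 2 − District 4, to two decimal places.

Age-specific rates per 100,000 for District 2: 17.02, 43.56, 114.38, 241.78, 449.30.
For District 4: 13.03, 44.21, 94.47, 226.34, 414.45.
Combined standard total = 4,009,500; weights = 0.0977, 0.1942, 0.2041, 0.2030, 0.3010.
District 2: 0.0977×17.02 + 0.1942×43.56 + 0.2041×114.38 + 0.2030×241.78 + 0.3010×449.30 = 217.7796 per 100,000.
District 4: 0.0977×13.03 + 0.1942×44.21 + 0.2041×94.47 + 0.2030×226.34 + 0.3010×414.45 = 199.8290 per 100,000.
Difference = 217.7796 − 199.8290 = 17.9505.

17.95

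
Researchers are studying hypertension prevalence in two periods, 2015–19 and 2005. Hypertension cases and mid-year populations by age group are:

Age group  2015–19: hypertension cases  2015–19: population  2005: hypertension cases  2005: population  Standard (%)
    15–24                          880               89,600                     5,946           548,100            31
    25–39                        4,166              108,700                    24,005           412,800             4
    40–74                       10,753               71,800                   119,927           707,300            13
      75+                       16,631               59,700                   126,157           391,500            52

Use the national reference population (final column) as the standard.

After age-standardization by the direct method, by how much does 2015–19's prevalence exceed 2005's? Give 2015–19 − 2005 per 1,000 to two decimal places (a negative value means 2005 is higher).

-26.39

Age-specific rates per 1,000 for 2015–19: 9.821, 38.326, 149.763, 278.576.
For 2005: 10.848, 58.152, 169.556, 322.240.
Standard weights: 0.31, 0.04, 0.13, 0.52.
2015–19: 0.3100×9.821 + 0.0400×38.326 + 0.1300×149.763 + 0.5200×278.576 = 168.9065 per 1,000.
2005: 0.3100×10.848 + 0.0400×58.152 + 0.1300×169.556 + 0.5200×322.240 = 195.2962 per 1,000.
Difference = 168.9065 − 195.2962 = -26.3897.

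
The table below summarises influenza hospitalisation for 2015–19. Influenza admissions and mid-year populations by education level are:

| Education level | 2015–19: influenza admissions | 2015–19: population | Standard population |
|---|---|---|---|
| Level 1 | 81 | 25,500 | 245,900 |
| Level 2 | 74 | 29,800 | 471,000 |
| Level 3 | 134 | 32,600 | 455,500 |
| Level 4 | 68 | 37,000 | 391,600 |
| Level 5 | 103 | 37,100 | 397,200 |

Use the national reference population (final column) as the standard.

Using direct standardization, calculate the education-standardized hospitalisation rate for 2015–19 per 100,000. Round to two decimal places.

Education-specific rates per 100,000 for 2015–19: 317.65, 248.32, 411.04, 183.78, 277.63.
Standard total = 1,961,200; weights = 0.1254, 0.2402, 0.2323, 0.1997, 0.2025.
Standardized rate: 0.1254×317.65 + 0.2402×248.32 + 0.2323×411.04 + 0.1997×183.78 + 0.2025×277.63 = 287.8558 per 100,000.

287.86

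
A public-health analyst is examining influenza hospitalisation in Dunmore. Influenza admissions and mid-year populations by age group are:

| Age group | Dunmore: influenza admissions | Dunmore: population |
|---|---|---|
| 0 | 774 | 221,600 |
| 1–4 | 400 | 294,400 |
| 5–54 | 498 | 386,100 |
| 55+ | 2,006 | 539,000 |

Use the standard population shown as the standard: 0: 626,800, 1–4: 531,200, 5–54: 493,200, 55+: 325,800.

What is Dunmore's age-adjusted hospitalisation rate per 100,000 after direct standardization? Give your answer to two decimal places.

Age-specific rates per 100,000 for Dunmore: 349.28, 135.87, 128.98, 372.17.
Standard total = 1,977,000; weights = 0.3170, 0.2687, 0.2495, 0.1648.
Standardized rate: 0.3170×349.28 + 0.2687×135.87 + 0.2495×128.98 + 0.1648×372.17 = 240.7529 per 100,000.

240.75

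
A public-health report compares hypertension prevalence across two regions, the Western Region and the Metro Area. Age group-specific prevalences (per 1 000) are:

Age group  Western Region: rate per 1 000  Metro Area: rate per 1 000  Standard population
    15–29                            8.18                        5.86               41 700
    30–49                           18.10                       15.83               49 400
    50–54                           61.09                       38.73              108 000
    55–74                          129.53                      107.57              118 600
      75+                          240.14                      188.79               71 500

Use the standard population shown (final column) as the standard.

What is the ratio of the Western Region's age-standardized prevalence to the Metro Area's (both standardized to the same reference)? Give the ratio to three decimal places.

1.283

Standard total = 389 200; weights = 0.1071, 0.1269, 0.2775, 0.3047, 0.1837.
The Western Region: 0.1071×8.18 + 0.1269×18.10 + 0.2775×61.09 + 0.3047×129.53 + 0.1837×240.14 = 103.7133 per 1 000.
The Metro Area: 0.1071×5.86 + 0.1269×15.83 + 0.2775×38.73 + 0.3047×107.57 + 0.1837×188.79 = 80.8466 per 1 000.
Ratio = 103.7133 ÷ 80.8466 = 1.28284.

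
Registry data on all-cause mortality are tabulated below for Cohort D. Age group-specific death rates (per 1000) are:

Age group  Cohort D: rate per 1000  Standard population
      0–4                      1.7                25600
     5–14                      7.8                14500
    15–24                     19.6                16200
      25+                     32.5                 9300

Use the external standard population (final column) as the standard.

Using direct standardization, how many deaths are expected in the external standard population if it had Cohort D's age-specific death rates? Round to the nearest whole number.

Expected deaths = Σ (standard pop × age-specific rate ÷ 1000)
= 25600×1.7/1000 + 14500×7.8/1000 + 16200×19.6/1000 + 9300×32.5/1000
= 43.52 + 113.10 + 317.52 + 302.25 = 776.39.

776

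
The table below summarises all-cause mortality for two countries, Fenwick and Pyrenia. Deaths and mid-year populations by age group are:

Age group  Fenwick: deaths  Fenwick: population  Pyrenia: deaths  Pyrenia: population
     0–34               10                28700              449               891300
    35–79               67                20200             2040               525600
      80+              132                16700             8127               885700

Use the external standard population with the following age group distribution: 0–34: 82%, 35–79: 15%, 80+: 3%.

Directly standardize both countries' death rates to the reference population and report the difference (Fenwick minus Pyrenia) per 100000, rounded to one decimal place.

Age-specific rates per 100000 for Fenwick: 34.84, 331.68, 790.42.
For Pyrenia: 50.38, 388.13, 917.58.
Standard weights: 0.82, 0.15, 0.03.
Fenwick: 0.8200×34.84 + 0.1500×331.68 + 0.0300×790.42 = 102.0365 per 100000.
Pyrenia: 0.8200×50.38 + 0.1500×388.13 + 0.0300×917.58 = 127.0548 per 100000.
Difference = 102.0365 − 127.0548 = -25.0183.

-25.0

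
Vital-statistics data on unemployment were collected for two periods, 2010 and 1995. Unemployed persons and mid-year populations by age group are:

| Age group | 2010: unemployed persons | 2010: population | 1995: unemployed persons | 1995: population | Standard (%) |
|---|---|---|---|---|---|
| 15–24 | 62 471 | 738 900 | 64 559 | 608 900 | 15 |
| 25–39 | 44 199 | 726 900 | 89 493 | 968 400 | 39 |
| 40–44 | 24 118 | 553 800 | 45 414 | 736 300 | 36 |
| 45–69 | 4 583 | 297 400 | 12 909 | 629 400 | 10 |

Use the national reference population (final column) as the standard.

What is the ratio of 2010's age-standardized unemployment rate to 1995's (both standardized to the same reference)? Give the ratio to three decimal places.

Age-specific rates per 1 000 for 2010: 84.546, 60.805, 43.550, 15.410.
For 1995: 106.026, 92.413, 61.679, 20.510.
Standard weights: 0.15, 0.39, 0.36, 0.10.
2010: 0.1500×84.546 + 0.3900×60.805 + 0.3600×43.550 + 0.1000×15.410 = 53.6148 per 1 000.
1995: 0.1500×106.026 + 0.3900×92.413 + 0.3600×61.679 + 0.1000×20.510 = 76.2003 per 1 000.
Ratio = 53.6148 ÷ 76.2003 = 0.70360.

0.704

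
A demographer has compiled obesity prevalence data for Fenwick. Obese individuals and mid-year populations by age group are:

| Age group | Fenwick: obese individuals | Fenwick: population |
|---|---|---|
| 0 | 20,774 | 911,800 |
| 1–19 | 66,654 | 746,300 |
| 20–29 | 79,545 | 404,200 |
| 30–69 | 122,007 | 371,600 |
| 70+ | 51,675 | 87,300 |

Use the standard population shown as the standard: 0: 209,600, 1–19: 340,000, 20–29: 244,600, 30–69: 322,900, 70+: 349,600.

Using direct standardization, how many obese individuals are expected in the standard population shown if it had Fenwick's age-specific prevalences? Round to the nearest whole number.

Age-specific rates per 1,000 for Fenwick: 22.784, 89.313, 196.796, 328.329, 591.924.
Expected obese individuals = Σ (standard pop × age-specific rate ÷ 1,000)
= 209,600×22.784/1,000 + 340,000×89.313/1,000 + 244,600×196.796/1,000 + 322,900×328.329/1,000 + 349,600×591.924/1,000
= 4775.42 + 30366.29 + 48136.34 + 106017.39 + 206936.77 = 396232.20.

396232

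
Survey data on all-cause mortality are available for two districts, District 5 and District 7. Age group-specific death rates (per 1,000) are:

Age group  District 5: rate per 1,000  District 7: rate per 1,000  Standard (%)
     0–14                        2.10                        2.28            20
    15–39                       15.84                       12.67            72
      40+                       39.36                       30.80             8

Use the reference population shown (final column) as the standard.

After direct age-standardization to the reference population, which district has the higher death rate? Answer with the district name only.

Standard weights: 0.20, 0.72, 0.08.
District 5: 0.2000×2.10 + 0.7200×15.84 + 0.0800×39.36 = 14.9736 per 1,000.
District 7: 0.2000×2.28 + 0.7200×12.67 + 0.0800×30.80 = 12.0424 per 1,000.

District 5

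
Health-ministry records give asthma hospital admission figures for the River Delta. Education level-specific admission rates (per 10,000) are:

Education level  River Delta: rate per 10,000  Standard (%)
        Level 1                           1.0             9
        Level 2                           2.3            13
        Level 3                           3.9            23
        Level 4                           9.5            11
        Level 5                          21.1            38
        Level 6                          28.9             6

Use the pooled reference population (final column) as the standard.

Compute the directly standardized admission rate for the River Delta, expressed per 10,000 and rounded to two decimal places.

12.08

Standard weights: 0.09, 0.13, 0.23, 0.11, 0.38, 0.06.
Standardized rate: 0.0900×1.0 + 0.1300×2.3 + 0.2300×3.9 + 0.1100×9.5 + 0.3800×21.1 + 0.0600×28.9 = 12.0830 per 10,000.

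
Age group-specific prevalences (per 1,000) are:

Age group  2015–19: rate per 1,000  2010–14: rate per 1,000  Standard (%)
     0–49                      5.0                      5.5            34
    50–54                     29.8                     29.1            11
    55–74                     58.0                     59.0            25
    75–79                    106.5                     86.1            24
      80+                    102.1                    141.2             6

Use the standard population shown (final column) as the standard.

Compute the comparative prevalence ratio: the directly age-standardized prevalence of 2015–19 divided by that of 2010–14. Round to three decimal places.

1.045

Standard weights: 0.34, 0.11, 0.25, 0.24, 0.06.
2015–19: 0.3400×5.0 + 0.1100×29.8 + 0.2500×58.0 + 0.2400×106.5 + 0.0600×102.1 = 51.1640 per 1,000.
2010–14: 0.3400×5.5 + 0.1100×29.1 + 0.2500×59.0 + 0.2400×86.1 + 0.0600×141.2 = 48.9570 per 1,000.
Ratio = 51.1640 ÷ 48.9570 = 1.04508.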